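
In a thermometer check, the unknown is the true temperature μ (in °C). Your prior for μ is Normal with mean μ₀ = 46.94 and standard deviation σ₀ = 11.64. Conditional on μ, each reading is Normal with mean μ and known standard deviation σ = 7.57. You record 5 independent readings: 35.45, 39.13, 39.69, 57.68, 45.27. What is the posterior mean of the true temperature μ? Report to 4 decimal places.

43.7167

For Normal data with known variance σ², a Normal(μ₀, σ₀²) prior on μ is conjugate. Posterior precision = 1/σ₀² + n/σ²; posterior mean is the precision-weighted average of μ₀ and x̄.
Σxᵢ = 35.45 + 39.13 + 39.69 + 57.68 + 45.27 = 217.22, so n·x̄ = 217.22.
σ₀² = 11.64² = 135.4896, σ² = 7.57² = 57.3049; σ² + n·σ₀² = 57.3049 + 5·135.4896 = 734.7529.
Posterior mean = (μ₀/σ₀² + n·x̄/σ²)/(1/σ₀² + n/σ²) = (σ²·μ₀ + σ₀²·n·x̄)/(σ² + n·σ₀²) = (57.3049·46.94 + 135.4896·217.22)/734.7529 = 32120.942918/734.7529 = 43.7167.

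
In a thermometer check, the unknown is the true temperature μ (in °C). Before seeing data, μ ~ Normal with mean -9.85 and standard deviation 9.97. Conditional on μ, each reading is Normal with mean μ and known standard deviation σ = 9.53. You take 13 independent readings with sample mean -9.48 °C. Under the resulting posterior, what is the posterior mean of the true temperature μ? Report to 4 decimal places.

-9.5043

For Normal data with known variance σ², a Normal(μ₀, σ₀²) prior on μ is conjugate. Posterior precision = 1/σ₀² + n/σ²; posterior mean is the precision-weighted average of μ₀ and x̄.
n·x̄ = 13·(-9.48) = -123.24.
σ₀² = 9.97² = 99.4009, σ² = 9.53² = 90.8209; σ² + n·σ₀² = 90.8209 + 13·99.4009 = 1383.0326.
Posterior mean = (μ₀/σ₀² + n·x̄/σ²)/(1/σ₀² + n/σ²) = (σ²·μ₀ + σ₀²·n·x̄)/(σ² + n·σ₀²) = (90.8209·(-9.85) + 99.4009·(-123.24))/1383.0326 = -13144.752781/1383.0326 = -9.5043.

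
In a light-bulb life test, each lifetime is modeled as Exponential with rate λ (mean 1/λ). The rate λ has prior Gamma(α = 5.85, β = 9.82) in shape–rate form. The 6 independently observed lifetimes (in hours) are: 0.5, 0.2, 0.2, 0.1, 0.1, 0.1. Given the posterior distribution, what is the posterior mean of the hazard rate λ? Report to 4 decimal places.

1.0753

With a Gamma(shape α, rate β) prior on the exponential rate λ, the posterior after n observations with total T = Σxᵢ is Gamma(α+n, β+T).
Sum of observations T = 1.2 hours; n = 6.
Posterior: Gamma(5.85+6, 9.82+1.2) = Gamma(11.85, 11.02).
Posterior mean of λ = α/β = 11.85/11.02 = 1.0753.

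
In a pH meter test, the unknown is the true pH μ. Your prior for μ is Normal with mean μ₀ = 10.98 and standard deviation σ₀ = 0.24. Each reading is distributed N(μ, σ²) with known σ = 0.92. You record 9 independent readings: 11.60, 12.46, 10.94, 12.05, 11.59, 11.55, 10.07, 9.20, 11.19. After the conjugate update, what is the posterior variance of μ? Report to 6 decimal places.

For Normal data with known variance σ², a Normal(μ₀, σ₀²) prior on μ is conjugate. Posterior precision = 1/σ₀² + n/σ²; posterior mean is the precision-weighted average of μ₀ and x̄.
σ₀² = 0.24² = 0.0576, σ² = 0.92² = 0.8464; σ² + n·σ₀² = 0.8464 + 9·0.0576 = 1.3648.
Posterior precision = 1/σ₀² + n/σ² = 1/0.0576 + 9/0.8464 = (σ² + n·σ₀²)/(σ₀²σ²) = 1.3648/(0.0576·0.8464); posterior variance σₙ² = σ₀²σ²/(σ² + n·σ₀²) = 0.0576·0.8464/1.3648 = 0.035721.

0.035721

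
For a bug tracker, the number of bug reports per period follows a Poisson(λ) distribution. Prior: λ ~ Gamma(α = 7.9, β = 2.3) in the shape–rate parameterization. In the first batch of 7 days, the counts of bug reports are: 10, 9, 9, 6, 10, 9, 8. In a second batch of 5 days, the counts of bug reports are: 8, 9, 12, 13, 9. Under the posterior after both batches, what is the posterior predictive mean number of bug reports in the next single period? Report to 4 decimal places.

8.3846

With a Gamma(shape α, rate β) prior, the Poisson likelihood is conjugate: the posterior is Gamma(α + ΣXᵢ, β + n).
Batch 1: sum of counts S = 61 over n = 7 days.
After batch 1: Gamma(α+S, β+n) = Gamma(7.9+61, 2.3+7) = Gamma(68.9, 9.3).
Batch 2: sum of counts S = 51 over n = 5 days.
After batch 2: Gamma(α+S, β+n) = Gamma(68.9+51, 9.3+5) = Gamma(119.9, 14.3).
The predictive distribution for one future period is NegBinom with mean α/β = 8.3846.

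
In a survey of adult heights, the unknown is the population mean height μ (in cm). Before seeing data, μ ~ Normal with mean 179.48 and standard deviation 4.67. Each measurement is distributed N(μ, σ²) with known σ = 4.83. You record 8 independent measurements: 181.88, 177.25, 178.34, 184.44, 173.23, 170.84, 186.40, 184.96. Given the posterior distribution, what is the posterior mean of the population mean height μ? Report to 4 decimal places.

For Normal data with known variance σ², a Normal(μ₀, σ₀²) prior on μ is conjugate. Posterior precision = 1/σ₀² + n/σ²; posterior mean is the precision-weighted average of μ₀ and x̄.
Σxᵢ = 181.88 + 177.25 + 178.34 + 184.44 + 173.23 + 170.84 + 186.40 + 184.96 = 1437.34, so n·x̄ = 1437.34.
σ₀² = 4.67² = 21.8089, σ² = 4.83² = 23.3289; σ² + n·σ₀² = 23.3289 + 8·21.8089 = 197.8001.
Posterior mean = (μ₀/σ₀² + n·x̄/σ²)/(1/σ₀² + n/σ²) = (σ²·μ₀ + σ₀²·n·x̄)/(σ² + n·σ₀²) = (23.3289·179.48 + 21.8089·1437.34)/197.8001 = 35533.875298/197.8001 = 179.6454.

179.6454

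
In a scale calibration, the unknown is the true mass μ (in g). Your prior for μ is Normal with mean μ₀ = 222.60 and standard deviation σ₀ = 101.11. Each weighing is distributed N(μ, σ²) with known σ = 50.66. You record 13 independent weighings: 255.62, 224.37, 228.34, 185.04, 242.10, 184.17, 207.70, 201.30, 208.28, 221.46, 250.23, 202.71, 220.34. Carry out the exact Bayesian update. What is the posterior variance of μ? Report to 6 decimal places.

For Normal data with known variance σ², a Normal(μ₀, σ₀²) prior on μ is conjugate. Posterior precision = 1/σ₀² + n/σ²; posterior mean is the precision-weighted average of μ₀ and x̄.
σ₀² = 101.11² = 10223.2321, σ² = 50.66² = 2566.4356; σ² + n·σ₀² = 2566.4356 + 13·10223.2321 = 135468.4529.
Posterior precision = 1/σ₀² + n/σ² = 1/10223.2321 + 13/2566.4356 = (σ² + n·σ₀²)/(σ₀²σ²) = 135468.4529/(10223.2321·2566.4356); posterior variance σₙ² = σ₀²σ²/(σ² + n·σ₀²) = 10223.2321·2566.4356/135468.4529 = 193.678057.

193.678057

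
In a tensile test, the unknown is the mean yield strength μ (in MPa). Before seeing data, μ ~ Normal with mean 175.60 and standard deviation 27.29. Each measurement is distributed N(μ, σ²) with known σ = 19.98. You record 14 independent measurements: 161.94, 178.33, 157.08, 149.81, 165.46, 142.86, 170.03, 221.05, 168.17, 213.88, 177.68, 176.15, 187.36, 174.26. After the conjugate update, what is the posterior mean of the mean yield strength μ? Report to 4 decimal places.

For Normal data with known variance σ², a Normal(μ₀, σ₀²) prior on μ is conjugate. Posterior precision = 1/σ₀² + n/σ²; posterior mean is the precision-weighted average of μ₀ and x̄.
Σxᵢ = 161.94 + 178.33 + 157.08 + 149.81 + 165.46 + 142.86 + 170.03 + 221.05 + 168.17 + 213.88 + 177.68 + 176.15 + 187.36 + 174.26 = 2444.06, so n·x̄ = 2444.06.
σ₀² = 27.29² = 744.7441, σ² = 19.98² = 399.2004; σ² + n·σ₀² = 399.2004 + 14·744.7441 = 10825.6178.
Posterior mean = (μ₀/σ₀² + n·x̄/σ²)/(1/σ₀² + n/σ²) = (σ²·μ₀ + σ₀²·n·x̄)/(σ² + n·σ₀²) = (399.2004·175.60 + 744.7441·2444.06)/10825.6178 = 1890298.855286/10825.6178 = 174.6135.

174.6135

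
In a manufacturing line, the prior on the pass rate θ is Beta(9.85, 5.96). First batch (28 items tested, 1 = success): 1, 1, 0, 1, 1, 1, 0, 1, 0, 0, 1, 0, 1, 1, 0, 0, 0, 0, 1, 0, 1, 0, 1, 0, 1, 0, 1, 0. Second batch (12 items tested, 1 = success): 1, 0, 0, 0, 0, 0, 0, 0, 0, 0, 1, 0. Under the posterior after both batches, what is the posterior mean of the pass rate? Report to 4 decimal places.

The Beta prior is conjugate to a Binomial/Bernoulli likelihood; the update adds successes to α and failures to β.
After batch 1: Beta(9.85+14, 5.96+14) = Beta(23.85, 19.96).
After batch 2: Beta(23.85+2, 19.96+10) = Beta(25.85, 29.96).
Posterior mean = α/(α+β) = 25.85/55.81 = 0.4632.

0.4632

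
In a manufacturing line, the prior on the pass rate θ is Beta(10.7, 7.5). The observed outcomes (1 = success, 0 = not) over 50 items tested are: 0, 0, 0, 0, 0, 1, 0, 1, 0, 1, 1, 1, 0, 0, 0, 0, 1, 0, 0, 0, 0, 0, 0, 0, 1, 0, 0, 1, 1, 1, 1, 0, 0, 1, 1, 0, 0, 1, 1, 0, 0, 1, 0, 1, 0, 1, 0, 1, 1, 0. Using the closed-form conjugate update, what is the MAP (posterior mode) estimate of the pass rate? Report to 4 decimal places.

0.4486

The Beta prior is conjugate to a Binomial/Bernoulli likelihood; the update adds successes to α and failures to β.
Posterior: Beta(α+k, β+n−k) = Beta(10.7+20, 7.5+30) = Beta(30.7, 37.5).
Mode of Beta(a,b) for a,b>1 is (a−1)/(a+b−2) = 29.7/66.2 = 0.4486.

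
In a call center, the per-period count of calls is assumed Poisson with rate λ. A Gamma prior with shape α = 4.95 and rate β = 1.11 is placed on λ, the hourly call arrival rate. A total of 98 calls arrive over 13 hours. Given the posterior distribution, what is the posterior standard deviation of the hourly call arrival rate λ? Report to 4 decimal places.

0.7191

With a Gamma(shape α, rate β) prior, the Poisson likelihood is conjugate: the posterior is Gamma(α + ΣXᵢ, β + n).
Posterior: Gamma(α+S, β+n) = Gamma(4.95+98, 1.11+13) = Gamma(102.95, 14.11).
SD = √α/β = √102.95/14.11 = 0.7191.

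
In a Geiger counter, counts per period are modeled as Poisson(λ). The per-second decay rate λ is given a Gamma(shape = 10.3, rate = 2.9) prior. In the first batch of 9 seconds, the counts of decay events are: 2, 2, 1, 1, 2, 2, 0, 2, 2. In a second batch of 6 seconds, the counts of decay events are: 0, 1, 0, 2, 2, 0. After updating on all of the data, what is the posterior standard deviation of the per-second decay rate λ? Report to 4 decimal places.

With a Gamma(shape α, rate β) prior, the Poisson likelihood is conjugate: the posterior is Gamma(α + ΣXᵢ, β + n).
Batch 1: sum of counts S = 14 over n = 9 seconds.
After batch 1: Gamma(α+S, β+n) = Gamma(10.3+14, 2.9+9) = Gamma(24.3, 11.9).
Batch 2: sum of counts S = 5 over n = 6 seconds.
After batch 2: Gamma(α+S, β+n) = Gamma(24.3+5, 11.9+6) = Gamma(29.3, 17.9).
SD = √α/β = √29.3/17.9 = 0.3024.

0.3024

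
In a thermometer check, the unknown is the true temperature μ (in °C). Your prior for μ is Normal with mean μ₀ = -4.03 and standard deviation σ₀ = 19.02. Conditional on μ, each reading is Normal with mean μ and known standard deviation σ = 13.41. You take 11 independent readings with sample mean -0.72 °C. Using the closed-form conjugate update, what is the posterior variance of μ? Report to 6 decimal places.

For Normal data with known variance σ², a Normal(μ₀, σ₀²) prior on μ is conjugate. Posterior precision = 1/σ₀² + n/σ²; posterior mean is the precision-weighted average of μ₀ and x̄.
σ₀² = 19.02² = 361.7604, σ² = 13.41² = 179.8281; σ² + n·σ₀² = 179.8281 + 11·361.7604 = 4159.1925.
Posterior precision = 1/σ₀² + n/σ² = 1/361.7604 + 11/179.8281 = (σ² + n·σ₀²)/(σ₀²σ²) = 4159.1925/(361.7604·179.8281); posterior variance σₙ² = σ₀²σ²/(σ² + n·σ₀²) = 361.7604·179.8281/4159.1925 = 15.641182.

15.641182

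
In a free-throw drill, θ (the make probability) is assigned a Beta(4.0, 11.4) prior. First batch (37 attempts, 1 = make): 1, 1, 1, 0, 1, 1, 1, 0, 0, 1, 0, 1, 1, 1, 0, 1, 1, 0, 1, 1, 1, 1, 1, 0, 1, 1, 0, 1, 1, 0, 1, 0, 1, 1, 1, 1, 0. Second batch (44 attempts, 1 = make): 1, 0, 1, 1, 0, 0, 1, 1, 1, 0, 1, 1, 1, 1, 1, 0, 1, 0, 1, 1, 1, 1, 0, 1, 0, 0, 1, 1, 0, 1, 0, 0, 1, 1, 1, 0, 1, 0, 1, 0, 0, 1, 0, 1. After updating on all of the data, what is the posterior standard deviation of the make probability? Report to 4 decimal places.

The Beta prior is conjugate to a Binomial/Bernoulli likelihood; the update adds successes to α and failures to β.
After batch 1: Beta(4.0+26, 11.4+11) = Beta(30.0, 22.4).
After batch 2: Beta(30.0+27, 22.4+17) = Beta(57.0, 39.4).
Var = αβ/((α+β)²(α+β+1)) = 57.0·39.4/(96.4²·97.4) = 0.00248118; SD = √0.00248118 = 0.0498.

0.0498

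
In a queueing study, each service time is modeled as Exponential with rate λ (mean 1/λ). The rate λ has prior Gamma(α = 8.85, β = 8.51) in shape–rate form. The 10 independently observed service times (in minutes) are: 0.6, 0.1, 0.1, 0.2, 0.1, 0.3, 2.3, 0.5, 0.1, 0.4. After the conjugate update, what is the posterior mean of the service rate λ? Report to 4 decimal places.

With a Gamma(shape α, rate β) prior on the exponential rate λ, the posterior after n observations with total T = Σxᵢ is Gamma(α+n, β+T).
Sum of observations T = 4.7 minutes; n = 10.
Posterior: Gamma(8.85+10, 8.51+4.7) = Gamma(18.85, 13.21).
Posterior mean of λ = α/β = 18.85/13.21 = 1.4269.

1.4269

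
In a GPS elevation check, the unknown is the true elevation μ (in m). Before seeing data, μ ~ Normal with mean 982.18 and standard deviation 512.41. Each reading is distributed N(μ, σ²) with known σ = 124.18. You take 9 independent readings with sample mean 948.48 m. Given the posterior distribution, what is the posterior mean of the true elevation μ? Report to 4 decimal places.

948.6985

For Normal data with known variance σ², a Normal(μ₀, σ₀²) prior on μ is conjugate. Posterior precision = 1/σ₀² + n/σ²; posterior mean is the precision-weighted average of μ₀ and x̄.
n·x̄ = 9·948.48 = 8536.32.
σ₀² = 512.41² = 262564.0081, σ² = 124.18² = 15420.6724; σ² + n·σ₀² = 15420.6724 + 9·262564.0081 = 2378496.7453.
Posterior mean = (μ₀/σ₀² + n·x̄/σ²)/(1/σ₀² + n/σ²) = (σ²·μ₀ + σ₀²·n·x̄)/(σ² + n·σ₀²) = (15420.6724·982.18 + 262564.0081·8536.32)/2378496.7453 = 2256476269.642024/2378496.7453 = 948.6985.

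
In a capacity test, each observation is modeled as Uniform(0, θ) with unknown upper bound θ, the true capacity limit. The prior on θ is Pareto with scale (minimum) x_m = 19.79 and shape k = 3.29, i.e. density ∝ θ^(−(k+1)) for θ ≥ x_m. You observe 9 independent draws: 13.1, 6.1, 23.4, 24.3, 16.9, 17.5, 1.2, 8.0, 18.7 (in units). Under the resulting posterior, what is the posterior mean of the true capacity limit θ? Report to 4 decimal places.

26.4523

A Pareto(scale x_m, shape k) prior on the upper bound θ of Uniform(0, θ) is conjugate: posterior is Pareto(max(x_m, max xᵢ), k + n).
Sample maximum = 24.3; prior scale x_m = 19.79 → posterior scale = max = 24.30.
Posterior shape = 3.29 + 9 = 12.29.
E[θ|data] = k·x_m/(k−1) = 12.29·24.30/11.29 = 26.4523.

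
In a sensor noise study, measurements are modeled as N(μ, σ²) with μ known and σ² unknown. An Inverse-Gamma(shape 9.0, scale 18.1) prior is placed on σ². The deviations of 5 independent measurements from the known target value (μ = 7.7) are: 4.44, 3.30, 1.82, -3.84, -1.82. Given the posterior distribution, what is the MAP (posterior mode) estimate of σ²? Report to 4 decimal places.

With known mean μ and an Inverse-Gamma(α, β) prior on σ², the Normal likelihood is conjugate: posterior is Inv-Gamma(α + n/2, β + Σ(xᵢ−μ)²/2).
Σ(xᵢ−μ)² = (4.44)² + (3.30)² + (1.82)² + (-3.84)² + (-1.82)² = 51.9740.
Posterior: Inv-Gamma(9.0 + 5/2, 18.1 + 51.9740/2) = Inv-Gamma(11.50, 44.08700).
Mode = β/(α+1) = 44.08700/12.50 = 3.5270.

3.5270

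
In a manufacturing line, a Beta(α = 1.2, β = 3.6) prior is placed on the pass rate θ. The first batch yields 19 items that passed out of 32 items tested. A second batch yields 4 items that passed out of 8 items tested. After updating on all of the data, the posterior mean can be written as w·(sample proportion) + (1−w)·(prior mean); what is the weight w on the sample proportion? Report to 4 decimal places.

0.8929

The Beta prior is conjugate to a Binomial/Bernoulli likelihood; the update adds successes to α and failures to β.
Total number of items tested: n = 32 + 8 = 40.
Posterior mean = (α₀+k)/(α₀+β₀+n) = [n/(α₀+β₀+n)]·(k/n) + [(α₀+β₀)/(α₀+β₀+n)]·α₀/(α₀+β₀), so only n and the prior enter the weight.
The weight on the data is w = n/(α₀+β₀+n) = 40/(1.2+3.6+40) = 40/44.8 = 0.8929.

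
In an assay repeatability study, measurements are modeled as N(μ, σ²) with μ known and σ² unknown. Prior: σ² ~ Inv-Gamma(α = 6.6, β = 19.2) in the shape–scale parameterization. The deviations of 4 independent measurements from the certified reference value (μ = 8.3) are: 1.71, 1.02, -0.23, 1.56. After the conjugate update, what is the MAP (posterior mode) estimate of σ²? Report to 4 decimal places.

With known mean μ and an Inverse-Gamma(α, β) prior on σ², the Normal likelihood is conjugate: posterior is Inv-Gamma(α + n/2, β + Σ(xᵢ−μ)²/2).
Σ(xᵢ−μ)² = (1.71)² + (1.02)² + (-0.23)² + (1.56)² = 6.4510.
Posterior: Inv-Gamma(6.6 + 4/2, 19.2 + 6.4510/2) = Inv-Gamma(8.60, 22.42550).
Mode = β/(α+1) = 22.42550/9.60 = 2.3360.

2.3360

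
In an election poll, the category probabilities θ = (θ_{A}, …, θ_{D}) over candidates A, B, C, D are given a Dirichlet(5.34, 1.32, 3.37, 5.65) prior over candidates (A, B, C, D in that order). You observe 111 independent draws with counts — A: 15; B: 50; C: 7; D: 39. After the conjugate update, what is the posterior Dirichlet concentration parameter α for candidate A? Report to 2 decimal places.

20.34

The Dirichlet prior is conjugate to the Multinomial likelihood: each posterior αⱼ = prior αⱼ + observed count nⱼ.
Posterior concentration: (20.34, 51.32, 10.37, 44.65), total = 126.68.
α_{A} = 5.34 + 15 = 20.34.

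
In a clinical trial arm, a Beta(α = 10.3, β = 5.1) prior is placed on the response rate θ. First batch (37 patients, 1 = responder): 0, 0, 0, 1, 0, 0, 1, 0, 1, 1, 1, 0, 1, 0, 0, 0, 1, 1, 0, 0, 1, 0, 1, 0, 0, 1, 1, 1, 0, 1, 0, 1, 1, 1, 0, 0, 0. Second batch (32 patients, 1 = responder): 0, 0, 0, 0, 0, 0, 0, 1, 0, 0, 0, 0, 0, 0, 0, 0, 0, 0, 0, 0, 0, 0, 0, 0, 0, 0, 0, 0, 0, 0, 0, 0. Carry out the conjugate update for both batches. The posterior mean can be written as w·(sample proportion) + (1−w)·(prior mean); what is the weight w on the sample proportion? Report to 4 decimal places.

The Beta prior is conjugate to a Binomial/Bernoulli likelihood; the update adds successes to α and failures to β.
Total number of patients: n = 37 + 32 = 69.
Posterior mean = (α₀+k)/(α₀+β₀+n) = [n/(α₀+β₀+n)]·(k/n) + [(α₀+β₀)/(α₀+β₀+n)]·α₀/(α₀+β₀), so only n and the prior enter the weight.
The weight on the data is w = n/(α₀+β₀+n) = 69/(10.3+5.1+69) = 69/84.4 = 0.8175.

0.8175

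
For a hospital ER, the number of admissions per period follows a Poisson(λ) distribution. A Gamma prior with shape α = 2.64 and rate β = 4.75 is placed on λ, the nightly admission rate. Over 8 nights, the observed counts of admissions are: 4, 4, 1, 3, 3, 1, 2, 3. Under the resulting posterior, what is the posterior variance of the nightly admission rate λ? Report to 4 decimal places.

With a Gamma(shape α, rate β) prior, the Poisson likelihood is conjugate: the posterior is Gamma(α + ΣXᵢ, β + n).
Sum of counts S = 21 over n = 8 nights.
Posterior: Gamma(α+S, β+n) = Gamma(2.64+21, 4.75+8) = Gamma(23.64, 12.75).
Var = α/β² = 23.64/12.75² = 0.1454.

0.1454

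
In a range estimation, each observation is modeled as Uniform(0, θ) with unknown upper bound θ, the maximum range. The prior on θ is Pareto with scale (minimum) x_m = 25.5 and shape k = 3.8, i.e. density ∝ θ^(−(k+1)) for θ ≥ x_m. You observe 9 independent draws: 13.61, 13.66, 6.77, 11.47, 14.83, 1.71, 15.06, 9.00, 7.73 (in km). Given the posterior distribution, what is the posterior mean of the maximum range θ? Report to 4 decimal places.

27.6610

A Pareto(scale x_m, shape k) prior on the upper bound θ of Uniform(0, θ) is conjugate: posterior is Pareto(max(x_m, max xᵢ), k + n).
Sample maximum = 15.06; prior scale x_m = 25.5 → posterior scale = max = 25.50.
Posterior shape = 3.8 + 9 = 12.8.
E[θ|data] = k·x_m/(k−1) = 12.8·25.50/11.8 = 27.6610.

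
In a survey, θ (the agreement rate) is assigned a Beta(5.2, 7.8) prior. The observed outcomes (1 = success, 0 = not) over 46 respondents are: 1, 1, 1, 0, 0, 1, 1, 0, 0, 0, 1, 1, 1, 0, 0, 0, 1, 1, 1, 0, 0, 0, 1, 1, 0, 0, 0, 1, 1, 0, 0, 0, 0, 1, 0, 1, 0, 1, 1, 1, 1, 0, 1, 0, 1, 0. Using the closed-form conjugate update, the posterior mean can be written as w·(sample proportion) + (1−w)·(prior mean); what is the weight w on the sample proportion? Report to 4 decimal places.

The Beta prior is conjugate to a Binomial/Bernoulli likelihood; the update adds successes to α and failures to β.
Posterior mean = (α₀+k)/(α₀+β₀+n) = [n/(α₀+β₀+n)]·(k/n) + [(α₀+β₀)/(α₀+β₀+n)]·α₀/(α₀+β₀), so only n and the prior enter the weight.
The weight on the data is w = n/(α₀+β₀+n) = 46/(5.2+7.8+46) = 46/59.0 = 0.7797.

0.7797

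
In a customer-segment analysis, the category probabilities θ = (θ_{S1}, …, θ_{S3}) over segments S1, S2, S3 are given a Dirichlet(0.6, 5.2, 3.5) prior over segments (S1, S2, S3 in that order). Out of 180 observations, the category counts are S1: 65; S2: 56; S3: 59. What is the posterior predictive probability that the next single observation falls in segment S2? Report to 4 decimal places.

0.3233

The Dirichlet prior is conjugate to the Multinomial likelihood: each posterior αⱼ = prior αⱼ + observed count nⱼ.
Posterior concentration: (65.6, 61.2, 62.5), total = 189.3.
P(next = S2 | data) = α_{S2}/Σα = 0.3233.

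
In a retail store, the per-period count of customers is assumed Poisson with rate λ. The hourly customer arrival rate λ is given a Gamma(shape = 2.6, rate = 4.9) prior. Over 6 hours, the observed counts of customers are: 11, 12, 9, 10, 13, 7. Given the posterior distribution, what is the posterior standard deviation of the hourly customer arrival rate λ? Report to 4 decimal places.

0.7374

With a Gamma(shape α, rate β) prior, the Poisson likelihood is conjugate: the posterior is Gamma(α + ΣXᵢ, β + n).
Sum of counts S = 62 over n = 6 hours.
Posterior: Gamma(α+S, β+n) = Gamma(2.6+62, 4.9+6) = Gamma(64.6, 10.9).
SD = √α/β = √64.6/10.9 = 0.7374.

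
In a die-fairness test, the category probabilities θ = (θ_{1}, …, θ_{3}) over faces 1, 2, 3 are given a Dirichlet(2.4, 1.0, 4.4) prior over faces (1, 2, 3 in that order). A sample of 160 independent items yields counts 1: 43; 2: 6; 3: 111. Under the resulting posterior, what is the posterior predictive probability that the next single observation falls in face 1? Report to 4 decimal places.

The Dirichlet prior is conjugate to the Multinomial likelihood: each posterior αⱼ = prior αⱼ + observed count nⱼ.
Posterior concentration: (45.4, 7.0, 115.4), total = 167.8.
P(next = 1 | data) = α_{1}/Σα = 0.2706.

0.2706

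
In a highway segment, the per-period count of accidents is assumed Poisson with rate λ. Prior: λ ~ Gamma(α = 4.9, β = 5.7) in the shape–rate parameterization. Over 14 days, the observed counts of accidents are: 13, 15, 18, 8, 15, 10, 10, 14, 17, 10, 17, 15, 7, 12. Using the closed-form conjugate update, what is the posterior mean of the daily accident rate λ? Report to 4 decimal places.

With a Gamma(shape α, rate β) prior, the Poisson likelihood is conjugate: the posterior is Gamma(α + ΣXᵢ, β + n).
Sum of counts S = 181 over n = 14 days.
Posterior: Gamma(α+S, β+n) = Gamma(4.9+181, 5.7+14) = Gamma(185.9, 19.7).
Posterior mean = α/β = 185.9/19.7 = 9.4365.

9.4365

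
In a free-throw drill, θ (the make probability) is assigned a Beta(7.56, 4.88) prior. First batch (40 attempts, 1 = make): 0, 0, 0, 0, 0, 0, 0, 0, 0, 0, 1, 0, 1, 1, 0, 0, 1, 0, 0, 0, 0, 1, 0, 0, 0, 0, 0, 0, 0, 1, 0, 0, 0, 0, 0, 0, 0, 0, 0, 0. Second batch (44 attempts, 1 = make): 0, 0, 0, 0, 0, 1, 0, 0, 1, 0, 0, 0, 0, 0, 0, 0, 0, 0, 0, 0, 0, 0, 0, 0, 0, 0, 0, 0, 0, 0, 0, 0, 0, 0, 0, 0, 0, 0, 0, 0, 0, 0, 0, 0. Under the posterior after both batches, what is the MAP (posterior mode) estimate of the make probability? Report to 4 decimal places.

0.1542

The Beta prior is conjugate to a Binomial/Bernoulli likelihood; the update adds successes to α and failures to β.
After batch 1: Beta(7.56+6, 4.88+34) = Beta(13.56, 38.88).
After batch 2: Beta(13.56+2, 38.88+42) = Beta(15.56, 80.88).
Mode of Beta(a,b) for a,b>1 is (a−1)/(a+b−2) = 14.56/94.44 = 0.1542.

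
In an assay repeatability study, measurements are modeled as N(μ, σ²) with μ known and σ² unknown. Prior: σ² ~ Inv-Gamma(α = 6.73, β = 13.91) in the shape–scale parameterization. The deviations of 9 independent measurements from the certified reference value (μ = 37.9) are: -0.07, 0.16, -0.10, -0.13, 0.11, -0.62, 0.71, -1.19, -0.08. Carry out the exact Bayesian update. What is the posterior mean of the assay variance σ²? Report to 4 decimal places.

With known mean μ and an Inverse-Gamma(α, β) prior on σ², the Normal likelihood is conjugate: posterior is Inv-Gamma(α + n/2, β + Σ(xᵢ−μ)²/2).
Σ(xᵢ−μ)² = (-0.07)² + (0.16)² + (-0.10)² + (-0.13)² + (0.11)² + (-0.62)² + (0.71)² + (-1.19)² + (-0.08)² = 2.3805.
Posterior: Inv-Gamma(6.73 + 9/2, 13.91 + 2.3805/2) = Inv-Gamma(11.23, 15.10025).
E[σ²|data] = β/(α−1) = 15.10025/10.23 = 1.4761.

1.4761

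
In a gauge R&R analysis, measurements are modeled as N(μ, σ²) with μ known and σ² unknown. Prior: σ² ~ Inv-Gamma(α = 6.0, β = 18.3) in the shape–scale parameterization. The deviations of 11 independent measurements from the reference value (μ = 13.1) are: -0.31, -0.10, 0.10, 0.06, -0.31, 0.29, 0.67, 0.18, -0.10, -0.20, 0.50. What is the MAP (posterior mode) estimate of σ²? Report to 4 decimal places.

1.5072

With known mean μ and an Inverse-Gamma(α, β) prior on σ², the Normal likelihood is conjugate: posterior is Inv-Gamma(α + n/2, β + Σ(xᵢ−μ)²/2).
Σ(xᵢ−μ)² = (-0.31)² + (-0.10)² + (0.10)² + (0.06)² + (-0.31)² + (0.29)² + (0.67)² + (0.18)² + (-0.10)² + (-0.20)² + (0.50)² = 1.0812.
Posterior: Inv-Gamma(6.0 + 11/2, 18.3 + 1.0812/2) = Inv-Gamma(11.50, 18.84060).
Mode = β/(α+1) = 18.84060/12.50 = 1.5072.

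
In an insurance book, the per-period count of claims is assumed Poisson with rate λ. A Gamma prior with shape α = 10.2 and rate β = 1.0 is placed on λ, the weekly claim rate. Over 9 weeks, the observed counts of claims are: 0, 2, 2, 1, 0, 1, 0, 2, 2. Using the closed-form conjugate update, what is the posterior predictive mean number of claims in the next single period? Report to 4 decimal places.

With a Gamma(shape α, rate β) prior, the Poisson likelihood is conjugate: the posterior is Gamma(α + ΣXᵢ, β + n).
Sum of counts S = 10 over n = 9 weeks.
Posterior: Gamma(α+S, β+n) = Gamma(10.2+10, 1.0+9) = Gamma(20.2, 10.0).
The predictive distribution for one future period is NegBinom with mean α/β = 2.0200.

2.0200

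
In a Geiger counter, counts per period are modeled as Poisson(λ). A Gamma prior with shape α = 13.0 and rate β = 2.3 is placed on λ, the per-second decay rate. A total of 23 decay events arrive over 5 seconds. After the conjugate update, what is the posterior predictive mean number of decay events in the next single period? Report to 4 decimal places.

With a Gamma(shape α, rate β) prior, the Poisson likelihood is conjugate: the posterior is Gamma(α + ΣXᵢ, β + n).
Posterior: Gamma(α+S, β+n) = Gamma(13.0+23, 2.3+5) = Gamma(36.0, 7.3).
The predictive distribution for one future period is NegBinom with mean α/β = 4.9315.

4.9315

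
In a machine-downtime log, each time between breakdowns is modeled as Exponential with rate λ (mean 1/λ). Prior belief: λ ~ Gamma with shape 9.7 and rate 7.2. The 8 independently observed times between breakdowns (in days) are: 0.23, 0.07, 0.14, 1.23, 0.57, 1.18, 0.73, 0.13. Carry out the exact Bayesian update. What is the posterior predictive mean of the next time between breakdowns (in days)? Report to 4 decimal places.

0.6874

With a Gamma(shape α, rate β) prior on the exponential rate λ, the posterior after n observations with total T = Σxᵢ is Gamma(α+n, β+T).
Sum of observations T = 4.28 days; n = 8.
Posterior: Gamma(9.7+8, 7.2+4.28) = Gamma(17.7, 11.48).
The predictive distribution for the next observation is Lomax; its mean is β/(α−1) = 11.48/16.7 = 0.6874.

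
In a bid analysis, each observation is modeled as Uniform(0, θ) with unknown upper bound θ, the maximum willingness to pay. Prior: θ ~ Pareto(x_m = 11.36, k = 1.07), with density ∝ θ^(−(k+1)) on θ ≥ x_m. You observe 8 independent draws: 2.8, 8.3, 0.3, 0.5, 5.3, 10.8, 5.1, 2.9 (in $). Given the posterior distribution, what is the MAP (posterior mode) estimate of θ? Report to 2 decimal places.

11.36

A Pareto(scale x_m, shape k) prior on the upper bound θ of Uniform(0, θ) is conjugate: posterior is Pareto(max(x_m, max xᵢ), k + n).
Sample maximum = 10.8; prior scale x_m = 11.36 → posterior scale = max = 11.36.
Posterior shape = 1.07 + 8 = 9.07.
The Pareto density is decreasing on [x_m, ∞), so the mode is x_m = 11.36.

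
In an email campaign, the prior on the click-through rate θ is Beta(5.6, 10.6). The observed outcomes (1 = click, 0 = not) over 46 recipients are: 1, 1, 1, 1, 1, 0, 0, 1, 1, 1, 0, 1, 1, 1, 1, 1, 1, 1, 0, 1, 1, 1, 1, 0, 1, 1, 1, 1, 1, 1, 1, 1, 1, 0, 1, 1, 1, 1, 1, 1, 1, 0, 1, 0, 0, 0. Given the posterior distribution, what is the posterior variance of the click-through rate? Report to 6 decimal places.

0.003505

The Beta prior is conjugate to a Binomial/Bernoulli likelihood; the update adds successes to α and failures to β.
Posterior: Beta(α+k, β+n−k) = Beta(5.6+36, 10.6+10) = Beta(41.6, 20.6).
Var = αβ/((α+β)²(α+β+1)) = 41.6·20.6/(62.2²·63.2) = 0.003505.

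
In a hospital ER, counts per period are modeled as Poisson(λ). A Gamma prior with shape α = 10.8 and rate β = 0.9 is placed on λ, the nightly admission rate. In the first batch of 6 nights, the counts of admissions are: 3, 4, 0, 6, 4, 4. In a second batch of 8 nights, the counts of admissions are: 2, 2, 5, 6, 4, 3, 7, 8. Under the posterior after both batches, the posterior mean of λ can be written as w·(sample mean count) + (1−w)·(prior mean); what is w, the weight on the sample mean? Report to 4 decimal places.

0.9396

With a Gamma(shape α, rate β) prior, the Poisson likelihood is conjugate: the posterior is Gamma(α + ΣXᵢ, β + n).
Total number of nights: n = 6 + 8 = 14.
Posterior mean = (α₀+S)/(β₀+n) = [n/(β₀+n)]·(S/n) + [β₀/(β₀+n)]·(α₀/β₀), so only n and β₀ enter the weight.
Weight on data w = n/(β₀+n) = 14/(0.9+14) = 14/14.9 = 0.9396.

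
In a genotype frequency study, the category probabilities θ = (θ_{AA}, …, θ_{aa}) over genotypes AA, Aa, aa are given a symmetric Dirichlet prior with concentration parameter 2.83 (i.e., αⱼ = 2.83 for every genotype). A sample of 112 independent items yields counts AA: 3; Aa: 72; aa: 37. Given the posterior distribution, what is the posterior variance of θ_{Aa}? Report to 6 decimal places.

The Dirichlet prior is conjugate to the Multinomial likelihood: each posterior αⱼ = prior αⱼ + observed count nⱼ.
Posterior concentration: (5.83, 74.83, 39.83), total = 120.49.
Var[θ_j] = α_j(Σα−α_j)/((Σα)²(Σα+1)) = 74.83·45.66/(120.49²·121.49) = 0.001937.

0.001937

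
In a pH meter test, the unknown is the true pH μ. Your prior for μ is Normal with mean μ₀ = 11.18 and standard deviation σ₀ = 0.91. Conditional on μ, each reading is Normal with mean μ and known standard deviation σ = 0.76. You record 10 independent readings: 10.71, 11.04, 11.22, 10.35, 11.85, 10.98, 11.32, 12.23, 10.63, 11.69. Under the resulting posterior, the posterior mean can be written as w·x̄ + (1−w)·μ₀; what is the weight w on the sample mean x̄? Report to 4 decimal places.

0.9348

For Normal data with known variance σ², a Normal(μ₀, σ₀²) prior on μ is conjugate. Posterior precision = 1/σ₀² + n/σ²; posterior mean is the precision-weighted average of μ₀ and x̄.
σ₀² = 0.91² = 0.8281, σ² = 0.76² = 0.5776. Prior precision 1/σ₀² = 1/0.8281; data precision n/σ² = 10/0.5776.
w = (n/σ²)/(1/σ₀² + n/σ²) = n·σ₀²/(σ² + n·σ₀²) = 10·0.8281/(0.5776 + 10·0.8281) = 8.281/8.8586 = 0.9348.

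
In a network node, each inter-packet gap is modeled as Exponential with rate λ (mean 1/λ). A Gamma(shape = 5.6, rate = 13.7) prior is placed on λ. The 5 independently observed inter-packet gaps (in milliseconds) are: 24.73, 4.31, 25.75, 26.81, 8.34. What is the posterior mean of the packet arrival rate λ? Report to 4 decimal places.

With a Gamma(shape α, rate β) prior on the exponential rate λ, the posterior after n observations with total T = Σxᵢ is Gamma(α+n, β+T).
Sum of observations T = 89.94 milliseconds; n = 5.
Posterior: Gamma(5.6+5, 13.7+89.94) = Gamma(10.6, 103.64).
Posterior mean of λ = α/β = 10.6/103.64 = 0.1023.

0.1023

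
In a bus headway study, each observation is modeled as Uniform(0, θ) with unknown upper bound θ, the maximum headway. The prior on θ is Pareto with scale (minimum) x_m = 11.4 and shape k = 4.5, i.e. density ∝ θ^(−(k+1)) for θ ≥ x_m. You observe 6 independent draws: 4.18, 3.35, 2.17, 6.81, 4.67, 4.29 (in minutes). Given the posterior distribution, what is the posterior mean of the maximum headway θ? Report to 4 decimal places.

A Pareto(scale x_m, shape k) prior on the upper bound θ of Uniform(0, θ) is conjugate: posterior is Pareto(max(x_m, max xᵢ), k + n).
Sample maximum = 6.81; prior scale x_m = 11.4 → posterior scale = max = 11.40.
Posterior shape = 4.5 + 6 = 10.5.
E[θ|data] = k·x_m/(k−1) = 10.5·11.40/9.5 = 12.6000.

12.6000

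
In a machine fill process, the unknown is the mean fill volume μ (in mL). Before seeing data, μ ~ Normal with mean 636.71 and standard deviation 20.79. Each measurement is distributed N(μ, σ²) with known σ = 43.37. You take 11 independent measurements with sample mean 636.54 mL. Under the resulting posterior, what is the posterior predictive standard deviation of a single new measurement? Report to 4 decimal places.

For Normal data with known variance σ², a Normal(μ₀, σ₀²) prior on μ is conjugate. Posterior precision = 1/σ₀² + n/σ²; posterior mean is the precision-weighted average of μ₀ and x̄.
σ₀² = 20.79² = 432.2241, σ² = 43.37² = 1880.9569; σ² + n·σ₀² = 1880.9569 + 11·432.2241 = 6635.422.
Posterior precision = 1/σ₀² + n/σ² = 1/432.2241 + 11/1880.9569 = (σ² + n·σ₀²)/(σ₀²σ²) = 6635.422/(432.2241·1880.9569); posterior variance σₙ² = σ₀²σ²/(σ² + n·σ₀²) = 432.2241·1880.9569/6635.422 = 122.523466.
Predictive variance for one new observation = σₙ² + σ² = 432.2241·1880.9569/6635.422 + 1880.9569 = σ²·(σ₀² + 6635.422)/6635.422 = 1880.9569·7067.6461/6635.422 = 2003.480366; SD = √(1880.9569·7067.6461/6635.422) = 44.7603.

44.7603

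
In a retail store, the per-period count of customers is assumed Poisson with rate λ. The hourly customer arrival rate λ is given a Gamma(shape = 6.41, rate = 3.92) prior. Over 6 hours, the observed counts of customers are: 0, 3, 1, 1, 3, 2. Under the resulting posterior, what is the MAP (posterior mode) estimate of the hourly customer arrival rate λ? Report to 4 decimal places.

1.5534

With a Gamma(shape α, rate β) prior, the Poisson likelihood is conjugate: the posterior is Gamma(α + ΣXᵢ, β + n).
Sum of counts S = 10 over n = 6 hours.
Posterior: Gamma(α+S, β+n) = Gamma(6.41+10, 3.92+6) = Gamma(16.41, 9.92).
Mode of Gamma(α,β) for α≥1 is (α−1)/β = 15.41/9.92 = 1.5534.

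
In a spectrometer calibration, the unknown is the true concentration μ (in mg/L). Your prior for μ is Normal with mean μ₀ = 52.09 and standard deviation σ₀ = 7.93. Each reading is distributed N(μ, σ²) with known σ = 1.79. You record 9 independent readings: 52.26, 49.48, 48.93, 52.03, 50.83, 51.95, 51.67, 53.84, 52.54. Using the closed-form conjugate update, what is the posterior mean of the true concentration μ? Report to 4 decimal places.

51.5066

For Normal data with known variance σ², a Normal(μ₀, σ₀²) prior on μ is conjugate. Posterior precision = 1/σ₀² + n/σ²; posterior mean is the precision-weighted average of μ₀ and x̄.
Σxᵢ = 52.26 + 49.48 + 48.93 + 52.03 + 50.83 + 51.95 + 51.67 + 53.84 + 52.54 = 463.53, so n·x̄ = 463.53.
σ₀² = 7.93² = 62.8849, σ² = 1.79² = 3.2041; σ² + n·σ₀² = 3.2041 + 9·62.8849 = 569.1682.
Posterior mean = (μ₀/σ₀² + n·x̄/σ²)/(1/σ₀² + n/σ²) = (σ²·μ₀ + σ₀²·n·x̄)/(σ² + n·σ₀²) = (3.2041·52.09 + 62.8849·463.53)/569.1682 = 29315.939266/569.1682 = 51.5066.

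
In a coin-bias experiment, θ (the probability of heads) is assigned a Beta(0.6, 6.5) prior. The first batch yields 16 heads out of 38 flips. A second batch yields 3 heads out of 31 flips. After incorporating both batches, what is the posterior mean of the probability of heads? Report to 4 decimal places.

0.2576

The Beta prior is conjugate to a Binomial/Bernoulli likelihood; the update adds successes to α and failures to β.
After batch 1: Beta(0.6+16, 6.5+22) = Beta(16.6, 28.5).
After batch 2: Beta(16.6+3, 28.5+28) = Beta(19.6, 56.5).
Posterior mean = α/(α+β) = 19.6/76.1 = 0.2576.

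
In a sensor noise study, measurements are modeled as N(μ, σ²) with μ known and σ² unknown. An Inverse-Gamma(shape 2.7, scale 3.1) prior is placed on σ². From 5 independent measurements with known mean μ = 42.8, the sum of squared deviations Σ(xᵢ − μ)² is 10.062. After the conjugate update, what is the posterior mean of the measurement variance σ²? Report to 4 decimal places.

With known mean μ and an Inverse-Gamma(α, β) prior on σ², the Normal likelihood is conjugate: posterior is Inv-Gamma(α + n/2, β + Σ(xᵢ−μ)²/2).
Posterior: Inv-Gamma(2.7 + 5/2, 3.1 + 10.062/2) = Inv-Gamma(5.20, 8.1310).
E[σ²|data] = β/(α−1) = 8.1310/4.20 = 1.9360.

1.9360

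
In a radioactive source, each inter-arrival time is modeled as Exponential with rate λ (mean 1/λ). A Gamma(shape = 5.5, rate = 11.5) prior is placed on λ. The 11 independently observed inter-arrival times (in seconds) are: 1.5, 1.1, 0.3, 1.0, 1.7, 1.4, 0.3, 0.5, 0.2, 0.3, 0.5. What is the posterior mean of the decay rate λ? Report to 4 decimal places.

0.8128

With a Gamma(shape α, rate β) prior on the exponential rate λ, the posterior after n observations with total T = Σxᵢ is Gamma(α+n, β+T).
Sum of observations T = 8.8 seconds; n = 11.
Posterior: Gamma(5.5+11, 11.5+8.8) = Gamma(16.5, 20.3).
Posterior mean of λ = α/β = 16.5/20.3 = 0.8128.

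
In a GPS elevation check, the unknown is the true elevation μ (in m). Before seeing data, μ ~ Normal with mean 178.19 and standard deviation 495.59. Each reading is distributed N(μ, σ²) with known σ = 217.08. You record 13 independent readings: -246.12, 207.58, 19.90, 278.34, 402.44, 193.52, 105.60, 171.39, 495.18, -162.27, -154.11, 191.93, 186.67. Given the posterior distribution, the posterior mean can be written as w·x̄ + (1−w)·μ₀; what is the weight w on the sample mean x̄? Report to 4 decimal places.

0.9855

For Normal data with known variance σ², a Normal(μ₀, σ₀²) prior on μ is conjugate. Posterior precision = 1/σ₀² + n/σ²; posterior mean is the precision-weighted average of μ₀ and x̄.
σ₀² = 495.59² = 245609.4481, σ² = 217.08² = 47123.7264. Prior precision 1/σ₀² = 1/245609.4481; data precision n/σ² = 13/47123.7264.
w = (n/σ²)/(1/σ₀² + n/σ²) = n·σ₀²/(σ² + n·σ₀²) = 13·245609.4481/(47123.7264 + 13·245609.4481) = 3192922.8253/3240046.5517 = 0.9855.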